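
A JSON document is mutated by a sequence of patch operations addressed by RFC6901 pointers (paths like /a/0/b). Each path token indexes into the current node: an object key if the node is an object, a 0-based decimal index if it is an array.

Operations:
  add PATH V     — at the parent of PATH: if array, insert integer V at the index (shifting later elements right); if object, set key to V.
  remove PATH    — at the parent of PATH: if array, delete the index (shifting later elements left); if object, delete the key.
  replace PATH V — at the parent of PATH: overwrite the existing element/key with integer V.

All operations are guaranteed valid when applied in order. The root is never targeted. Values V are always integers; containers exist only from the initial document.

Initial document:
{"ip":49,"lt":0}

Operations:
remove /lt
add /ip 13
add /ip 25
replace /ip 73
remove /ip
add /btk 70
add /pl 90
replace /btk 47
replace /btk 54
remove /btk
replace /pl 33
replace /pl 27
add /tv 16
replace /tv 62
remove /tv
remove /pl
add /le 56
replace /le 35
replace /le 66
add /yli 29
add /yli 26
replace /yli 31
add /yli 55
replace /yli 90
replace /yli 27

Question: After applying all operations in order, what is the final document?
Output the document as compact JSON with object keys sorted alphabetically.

Answer: {"le":66,"yli":27}

Derivation:
After op 1 (remove /lt): {"ip":49}
After op 2 (add /ip 13): {"ip":13}
After op 3 (add /ip 25): {"ip":25}
After op 4 (replace /ip 73): {"ip":73}
After op 5 (remove /ip): {}
After op 6 (add /btk 70): {"btk":70}
After op 7 (add /pl 90): {"btk":70,"pl":90}
After op 8 (replace /btk 47): {"btk":47,"pl":90}
After op 9 (replace /btk 54): {"btk":54,"pl":90}
After op 10 (remove /btk): {"pl":90}
After op 11 (replace /pl 33): {"pl":33}
After op 12 (replace /pl 27): {"pl":27}
After op 13 (add /tv 16): {"pl":27,"tv":16}
After op 14 (replace /tv 62): {"pl":27,"tv":62}
After op 15 (remove /tv): {"pl":27}
After op 16 (remove /pl): {}
After op 17 (add /le 56): {"le":56}
After op 18 (replace /le 35): {"le":35}
After op 19 (replace /le 66): {"le":66}
After op 20 (add /yli 29): {"le":66,"yli":29}
After op 21 (add /yli 26): {"le":66,"yli":26}
After op 22 (replace /yli 31): {"le":66,"yli":31}
After op 23 (add /yli 55): {"le":66,"yli":55}
After op 24 (replace /yli 90): {"le":66,"yli":90}
After op 25 (replace /yli 27): {"le":66,"yli":27}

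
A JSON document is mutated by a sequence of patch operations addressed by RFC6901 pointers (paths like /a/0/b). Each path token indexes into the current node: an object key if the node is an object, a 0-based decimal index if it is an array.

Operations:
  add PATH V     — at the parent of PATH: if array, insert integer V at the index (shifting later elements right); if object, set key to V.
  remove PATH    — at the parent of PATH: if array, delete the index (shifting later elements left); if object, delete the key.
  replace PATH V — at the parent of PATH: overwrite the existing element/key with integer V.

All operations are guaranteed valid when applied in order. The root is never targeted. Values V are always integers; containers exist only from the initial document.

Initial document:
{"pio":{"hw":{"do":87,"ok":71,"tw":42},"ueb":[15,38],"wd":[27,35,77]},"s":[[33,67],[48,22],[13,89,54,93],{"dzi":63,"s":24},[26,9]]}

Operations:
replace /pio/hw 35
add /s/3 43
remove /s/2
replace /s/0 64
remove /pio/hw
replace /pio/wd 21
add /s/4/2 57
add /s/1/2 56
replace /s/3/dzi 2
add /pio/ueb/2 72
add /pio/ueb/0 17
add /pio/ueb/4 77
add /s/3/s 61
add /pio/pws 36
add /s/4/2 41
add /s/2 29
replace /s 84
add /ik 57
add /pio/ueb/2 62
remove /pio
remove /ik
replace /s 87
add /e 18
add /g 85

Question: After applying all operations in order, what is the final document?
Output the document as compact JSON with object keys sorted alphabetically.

After op 1 (replace /pio/hw 35): {"pio":{"hw":35,"ueb":[15,38],"wd":[27,35,77]},"s":[[33,67],[48,22],[13,89,54,93],{"dzi":63,"s":24},[26,9]]}
After op 2 (add /s/3 43): {"pio":{"hw":35,"ueb":[15,38],"wd":[27,35,77]},"s":[[33,67],[48,22],[13,89,54,93],43,{"dzi":63,"s":24},[26,9]]}
After op 3 (remove /s/2): {"pio":{"hw":35,"ueb":[15,38],"wd":[27,35,77]},"s":[[33,67],[48,22],43,{"dzi":63,"s":24},[26,9]]}
After op 4 (replace /s/0 64): {"pio":{"hw":35,"ueb":[15,38],"wd":[27,35,77]},"s":[64,[48,22],43,{"dzi":63,"s":24},[26,9]]}
After op 5 (remove /pio/hw): {"pio":{"ueb":[15,38],"wd":[27,35,77]},"s":[64,[48,22],43,{"dzi":63,"s":24},[26,9]]}
After op 6 (replace /pio/wd 21): {"pio":{"ueb":[15,38],"wd":21},"s":[64,[48,22],43,{"dzi":63,"s":24},[26,9]]}
After op 7 (add /s/4/2 57): {"pio":{"ueb":[15,38],"wd":21},"s":[64,[48,22],43,{"dzi":63,"s":24},[26,9,57]]}
After op 8 (add /s/1/2 56): {"pio":{"ueb":[15,38],"wd":21},"s":[64,[48,22,56],43,{"dzi":63,"s":24},[26,9,57]]}
After op 9 (replace /s/3/dzi 2): {"pio":{"ueb":[15,38],"wd":21},"s":[64,[48,22,56],43,{"dzi":2,"s":24},[26,9,57]]}
After op 10 (add /pio/ueb/2 72): {"pio":{"ueb":[15,38,72],"wd":21},"s":[64,[48,22,56],43,{"dzi":2,"s":24},[26,9,57]]}
After op 11 (add /pio/ueb/0 17): {"pio":{"ueb":[17,15,38,72],"wd":21},"s":[64,[48,22,56],43,{"dzi":2,"s":24},[26,9,57]]}
After op 12 (add /pio/ueb/4 77): {"pio":{"ueb":[17,15,38,72,77],"wd":21},"s":[64,[48,22,56],43,{"dzi":2,"s":24},[26,9,57]]}
After op 13 (add /s/3/s 61): {"pio":{"ueb":[17,15,38,72,77],"wd":21},"s":[64,[48,22,56],43,{"dzi":2,"s":61},[26,9,57]]}
After op 14 (add /pio/pws 36): {"pio":{"pws":36,"ueb":[17,15,38,72,77],"wd":21},"s":[64,[48,22,56],43,{"dzi":2,"s":61},[26,9,57]]}
After op 15 (add /s/4/2 41): {"pio":{"pws":36,"ueb":[17,15,38,72,77],"wd":21},"s":[64,[48,22,56],43,{"dzi":2,"s":61},[26,9,41,57]]}
After op 16 (add /s/2 29): {"pio":{"pws":36,"ueb":[17,15,38,72,77],"wd":21},"s":[64,[48,22,56],29,43,{"dzi":2,"s":61},[26,9,41,57]]}
After op 17 (replace /s 84): {"pio":{"pws":36,"ueb":[17,15,38,72,77],"wd":21},"s":84}
After op 18 (add /ik 57): {"ik":57,"pio":{"pws":36,"ueb":[17,15,38,72,77],"wd":21},"s":84}
After op 19 (add /pio/ueb/2 62): {"ik":57,"pio":{"pws":36,"ueb":[17,15,62,38,72,77],"wd":21},"s":84}
After op 20 (remove /pio): {"ik":57,"s":84}
After op 21 (remove /ik): {"s":84}
After op 22 (replace /s 87): {"s":87}
After op 23 (add /e 18): {"e":18,"s":87}
After op 24 (add /g 85): {"e":18,"g":85,"s":87}

Answer: {"e":18,"g":85,"s":87}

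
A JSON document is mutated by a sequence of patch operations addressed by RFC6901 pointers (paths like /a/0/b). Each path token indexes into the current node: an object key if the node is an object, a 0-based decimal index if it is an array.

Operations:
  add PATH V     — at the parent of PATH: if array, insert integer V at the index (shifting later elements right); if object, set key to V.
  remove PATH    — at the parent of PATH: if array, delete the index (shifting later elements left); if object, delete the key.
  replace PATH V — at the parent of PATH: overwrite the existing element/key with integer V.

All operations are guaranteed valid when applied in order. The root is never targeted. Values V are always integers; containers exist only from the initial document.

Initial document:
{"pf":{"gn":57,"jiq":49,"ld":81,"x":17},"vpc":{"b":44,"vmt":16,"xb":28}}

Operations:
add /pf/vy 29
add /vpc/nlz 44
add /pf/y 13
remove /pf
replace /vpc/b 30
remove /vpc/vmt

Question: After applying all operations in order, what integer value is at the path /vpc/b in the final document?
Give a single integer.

After op 1 (add /pf/vy 29): {"pf":{"gn":57,"jiq":49,"ld":81,"vy":29,"x":17},"vpc":{"b":44,"vmt":16,"xb":28}}
After op 2 (add /vpc/nlz 44): {"pf":{"gn":57,"jiq":49,"ld":81,"vy":29,"x":17},"vpc":{"b":44,"nlz":44,"vmt":16,"xb":28}}
After op 3 (add /pf/y 13): {"pf":{"gn":57,"jiq":49,"ld":81,"vy":29,"x":17,"y":13},"vpc":{"b":44,"nlz":44,"vmt":16,"xb":28}}
After op 4 (remove /pf): {"vpc":{"b":44,"nlz":44,"vmt":16,"xb":28}}
After op 5 (replace /vpc/b 30): {"vpc":{"b":30,"nlz":44,"vmt":16,"xb":28}}
After op 6 (remove /vpc/vmt): {"vpc":{"b":30,"nlz":44,"xb":28}}
Value at /vpc/b: 30

Answer: 30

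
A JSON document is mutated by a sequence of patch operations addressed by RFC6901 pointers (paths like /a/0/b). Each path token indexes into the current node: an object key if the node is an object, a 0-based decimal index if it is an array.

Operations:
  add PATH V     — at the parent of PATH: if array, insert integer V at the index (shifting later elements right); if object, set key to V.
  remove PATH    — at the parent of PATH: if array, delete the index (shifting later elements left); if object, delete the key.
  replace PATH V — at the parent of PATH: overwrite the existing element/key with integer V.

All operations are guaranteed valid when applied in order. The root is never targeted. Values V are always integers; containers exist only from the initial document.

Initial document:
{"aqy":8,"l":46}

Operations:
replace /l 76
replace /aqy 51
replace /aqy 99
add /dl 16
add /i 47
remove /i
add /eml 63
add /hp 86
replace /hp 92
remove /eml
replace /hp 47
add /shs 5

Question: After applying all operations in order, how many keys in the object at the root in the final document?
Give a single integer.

After op 1 (replace /l 76): {"aqy":8,"l":76}
After op 2 (replace /aqy 51): {"aqy":51,"l":76}
After op 3 (replace /aqy 99): {"aqy":99,"l":76}
After op 4 (add /dl 16): {"aqy":99,"dl":16,"l":76}
After op 5 (add /i 47): {"aqy":99,"dl":16,"i":47,"l":76}
After op 6 (remove /i): {"aqy":99,"dl":16,"l":76}
After op 7 (add /eml 63): {"aqy":99,"dl":16,"eml":63,"l":76}
After op 8 (add /hp 86): {"aqy":99,"dl":16,"eml":63,"hp":86,"l":76}
After op 9 (replace /hp 92): {"aqy":99,"dl":16,"eml":63,"hp":92,"l":76}
After op 10 (remove /eml): {"aqy":99,"dl":16,"hp":92,"l":76}
After op 11 (replace /hp 47): {"aqy":99,"dl":16,"hp":47,"l":76}
After op 12 (add /shs 5): {"aqy":99,"dl":16,"hp":47,"l":76,"shs":5}
Size at the root: 5

Answer: 5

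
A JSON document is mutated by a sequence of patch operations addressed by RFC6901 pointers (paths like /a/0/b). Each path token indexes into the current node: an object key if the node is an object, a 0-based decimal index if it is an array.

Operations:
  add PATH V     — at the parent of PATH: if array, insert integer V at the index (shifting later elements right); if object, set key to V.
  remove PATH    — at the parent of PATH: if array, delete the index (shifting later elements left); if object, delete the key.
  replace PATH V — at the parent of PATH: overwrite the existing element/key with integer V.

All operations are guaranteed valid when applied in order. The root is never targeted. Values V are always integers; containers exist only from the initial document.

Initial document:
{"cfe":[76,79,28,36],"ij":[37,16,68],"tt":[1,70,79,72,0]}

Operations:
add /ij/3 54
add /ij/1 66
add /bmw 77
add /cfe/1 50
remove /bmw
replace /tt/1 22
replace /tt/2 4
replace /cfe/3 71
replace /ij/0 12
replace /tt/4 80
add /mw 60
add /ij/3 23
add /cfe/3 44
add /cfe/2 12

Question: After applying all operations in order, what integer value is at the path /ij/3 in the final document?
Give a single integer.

After op 1 (add /ij/3 54): {"cfe":[76,79,28,36],"ij":[37,16,68,54],"tt":[1,70,79,72,0]}
After op 2 (add /ij/1 66): {"cfe":[76,79,28,36],"ij":[37,66,16,68,54],"tt":[1,70,79,72,0]}
After op 3 (add /bmw 77): {"bmw":77,"cfe":[76,79,28,36],"ij":[37,66,16,68,54],"tt":[1,70,79,72,0]}
After op 4 (add /cfe/1 50): {"bmw":77,"cfe":[76,50,79,28,36],"ij":[37,66,16,68,54],"tt":[1,70,79,72,0]}
After op 5 (remove /bmw): {"cfe":[76,50,79,28,36],"ij":[37,66,16,68,54],"tt":[1,70,79,72,0]}
After op 6 (replace /tt/1 22): {"cfe":[76,50,79,28,36],"ij":[37,66,16,68,54],"tt":[1,22,79,72,0]}
After op 7 (replace /tt/2 4): {"cfe":[76,50,79,28,36],"ij":[37,66,16,68,54],"tt":[1,22,4,72,0]}
After op 8 (replace /cfe/3 71): {"cfe":[76,50,79,71,36],"ij":[37,66,16,68,54],"tt":[1,22,4,72,0]}
After op 9 (replace /ij/0 12): {"cfe":[76,50,79,71,36],"ij":[12,66,16,68,54],"tt":[1,22,4,72,0]}
After op 10 (replace /tt/4 80): {"cfe":[76,50,79,71,36],"ij":[12,66,16,68,54],"tt":[1,22,4,72,80]}
After op 11 (add /mw 60): {"cfe":[76,50,79,71,36],"ij":[12,66,16,68,54],"mw":60,"tt":[1,22,4,72,80]}
After op 12 (add /ij/3 23): {"cfe":[76,50,79,71,36],"ij":[12,66,16,23,68,54],"mw":60,"tt":[1,22,4,72,80]}
After op 13 (add /cfe/3 44): {"cfe":[76,50,79,44,71,36],"ij":[12,66,16,23,68,54],"mw":60,"tt":[1,22,4,72,80]}
After op 14 (add /cfe/2 12): {"cfe":[76,50,12,79,44,71,36],"ij":[12,66,16,23,68,54],"mw":60,"tt":[1,22,4,72,80]}
Value at /ij/3: 23

Answer: 23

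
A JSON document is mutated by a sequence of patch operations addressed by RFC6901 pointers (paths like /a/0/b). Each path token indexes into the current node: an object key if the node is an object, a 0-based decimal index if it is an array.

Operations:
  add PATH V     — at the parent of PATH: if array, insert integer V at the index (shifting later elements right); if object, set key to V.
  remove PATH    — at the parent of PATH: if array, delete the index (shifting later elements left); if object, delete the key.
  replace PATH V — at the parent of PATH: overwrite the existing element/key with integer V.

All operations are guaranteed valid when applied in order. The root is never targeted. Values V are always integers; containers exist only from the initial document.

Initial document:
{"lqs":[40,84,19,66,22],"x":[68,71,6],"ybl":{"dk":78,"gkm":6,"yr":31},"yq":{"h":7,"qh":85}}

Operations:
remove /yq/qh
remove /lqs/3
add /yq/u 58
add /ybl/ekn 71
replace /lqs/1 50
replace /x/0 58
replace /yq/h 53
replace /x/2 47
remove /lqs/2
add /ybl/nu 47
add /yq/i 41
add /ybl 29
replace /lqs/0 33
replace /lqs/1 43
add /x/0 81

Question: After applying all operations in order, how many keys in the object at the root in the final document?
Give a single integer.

After op 1 (remove /yq/qh): {"lqs":[40,84,19,66,22],"x":[68,71,6],"ybl":{"dk":78,"gkm":6,"yr":31},"yq":{"h":7}}
After op 2 (remove /lqs/3): {"lqs":[40,84,19,22],"x":[68,71,6],"ybl":{"dk":78,"gkm":6,"yr":31},"yq":{"h":7}}
After op 3 (add /yq/u 58): {"lqs":[40,84,19,22],"x":[68,71,6],"ybl":{"dk":78,"gkm":6,"yr":31},"yq":{"h":7,"u":58}}
After op 4 (add /ybl/ekn 71): {"lqs":[40,84,19,22],"x":[68,71,6],"ybl":{"dk":78,"ekn":71,"gkm":6,"yr":31},"yq":{"h":7,"u":58}}
After op 5 (replace /lqs/1 50): {"lqs":[40,50,19,22],"x":[68,71,6],"ybl":{"dk":78,"ekn":71,"gkm":6,"yr":31},"yq":{"h":7,"u":58}}
After op 6 (replace /x/0 58): {"lqs":[40,50,19,22],"x":[58,71,6],"ybl":{"dk":78,"ekn":71,"gkm":6,"yr":31},"yq":{"h":7,"u":58}}
After op 7 (replace /yq/h 53): {"lqs":[40,50,19,22],"x":[58,71,6],"ybl":{"dk":78,"ekn":71,"gkm":6,"yr":31},"yq":{"h":53,"u":58}}
After op 8 (replace /x/2 47): {"lqs":[40,50,19,22],"x":[58,71,47],"ybl":{"dk":78,"ekn":71,"gkm":6,"yr":31},"yq":{"h":53,"u":58}}
After op 9 (remove /lqs/2): {"lqs":[40,50,22],"x":[58,71,47],"ybl":{"dk":78,"ekn":71,"gkm":6,"yr":31},"yq":{"h":53,"u":58}}
After op 10 (add /ybl/nu 47): {"lqs":[40,50,22],"x":[58,71,47],"ybl":{"dk":78,"ekn":71,"gkm":6,"nu":47,"yr":31},"yq":{"h":53,"u":58}}
After op 11 (add /yq/i 41): {"lqs":[40,50,22],"x":[58,71,47],"ybl":{"dk":78,"ekn":71,"gkm":6,"nu":47,"yr":31},"yq":{"h":53,"i":41,"u":58}}
After op 12 (add /ybl 29): {"lqs":[40,50,22],"x":[58,71,47],"ybl":29,"yq":{"h":53,"i":41,"u":58}}
After op 13 (replace /lqs/0 33): {"lqs":[33,50,22],"x":[58,71,47],"ybl":29,"yq":{"h":53,"i":41,"u":58}}
After op 14 (replace /lqs/1 43): {"lqs":[33,43,22],"x":[58,71,47],"ybl":29,"yq":{"h":53,"i":41,"u":58}}
After op 15 (add /x/0 81): {"lqs":[33,43,22],"x":[81,58,71,47],"ybl":29,"yq":{"h":53,"i":41,"u":58}}
Size at the root: 4

Answer: 4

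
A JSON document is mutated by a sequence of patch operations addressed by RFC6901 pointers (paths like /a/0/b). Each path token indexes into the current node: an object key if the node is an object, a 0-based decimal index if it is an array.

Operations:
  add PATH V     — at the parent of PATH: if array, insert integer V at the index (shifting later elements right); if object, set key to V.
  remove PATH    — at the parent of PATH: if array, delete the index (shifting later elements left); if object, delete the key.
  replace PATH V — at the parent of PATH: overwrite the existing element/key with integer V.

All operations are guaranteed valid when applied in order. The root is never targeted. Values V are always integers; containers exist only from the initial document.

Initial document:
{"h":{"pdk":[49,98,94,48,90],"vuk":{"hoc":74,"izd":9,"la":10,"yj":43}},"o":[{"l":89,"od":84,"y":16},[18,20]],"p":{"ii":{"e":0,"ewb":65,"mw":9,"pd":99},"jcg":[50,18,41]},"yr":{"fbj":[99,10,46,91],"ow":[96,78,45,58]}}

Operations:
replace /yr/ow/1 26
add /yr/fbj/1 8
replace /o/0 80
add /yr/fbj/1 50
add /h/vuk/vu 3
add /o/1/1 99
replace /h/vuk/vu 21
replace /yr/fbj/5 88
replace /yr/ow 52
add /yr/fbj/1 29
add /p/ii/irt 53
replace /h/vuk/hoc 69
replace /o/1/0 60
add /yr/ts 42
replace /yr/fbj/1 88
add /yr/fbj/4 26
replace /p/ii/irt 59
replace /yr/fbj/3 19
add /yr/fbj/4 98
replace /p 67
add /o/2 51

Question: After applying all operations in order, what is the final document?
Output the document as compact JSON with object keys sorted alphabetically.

Answer: {"h":{"pdk":[49,98,94,48,90],"vuk":{"hoc":69,"izd":9,"la":10,"vu":21,"yj":43}},"o":[80,[60,99,20],51],"p":67,"yr":{"fbj":[99,88,50,19,98,26,10,46,88],"ow":52,"ts":42}}

Derivation:
After op 1 (replace /yr/ow/1 26): {"h":{"pdk":[49,98,94,48,90],"vuk":{"hoc":74,"izd":9,"la":10,"yj":43}},"o":[{"l":89,"od":84,"y":16},[18,20]],"p":{"ii":{"e":0,"ewb":65,"mw":9,"pd":99},"jcg":[50,18,41]},"yr":{"fbj":[99,10,46,91],"ow":[96,26,45,58]}}
After op 2 (add /yr/fbj/1 8): {"h":{"pdk":[49,98,94,48,90],"vuk":{"hoc":74,"izd":9,"la":10,"yj":43}},"o":[{"l":89,"od":84,"y":16},[18,20]],"p":{"ii":{"e":0,"ewb":65,"mw":9,"pd":99},"jcg":[50,18,41]},"yr":{"fbj":[99,8,10,46,91],"ow":[96,26,45,58]}}
After op 3 (replace /o/0 80): {"h":{"pdk":[49,98,94,48,90],"vuk":{"hoc":74,"izd":9,"la":10,"yj":43}},"o":[80,[18,20]],"p":{"ii":{"e":0,"ewb":65,"mw":9,"pd":99},"jcg":[50,18,41]},"yr":{"fbj":[99,8,10,46,91],"ow":[96,26,45,58]}}
After op 4 (add /yr/fbj/1 50): {"h":{"pdk":[49,98,94,48,90],"vuk":{"hoc":74,"izd":9,"la":10,"yj":43}},"o":[80,[18,20]],"p":{"ii":{"e":0,"ewb":65,"mw":9,"pd":99},"jcg":[50,18,41]},"yr":{"fbj":[99,50,8,10,46,91],"ow":[96,26,45,58]}}
After op 5 (add /h/vuk/vu 3): {"h":{"pdk":[49,98,94,48,90],"vuk":{"hoc":74,"izd":9,"la":10,"vu":3,"yj":43}},"o":[80,[18,20]],"p":{"ii":{"e":0,"ewb":65,"mw":9,"pd":99},"jcg":[50,18,41]},"yr":{"fbj":[99,50,8,10,46,91],"ow":[96,26,45,58]}}
After op 6 (add /o/1/1 99): {"h":{"pdk":[49,98,94,48,90],"vuk":{"hoc":74,"izd":9,"la":10,"vu":3,"yj":43}},"o":[80,[18,99,20]],"p":{"ii":{"e":0,"ewb":65,"mw":9,"pd":99},"jcg":[50,18,41]},"yr":{"fbj":[99,50,8,10,46,91],"ow":[96,26,45,58]}}
After op 7 (replace /h/vuk/vu 21): {"h":{"pdk":[49,98,94,48,90],"vuk":{"hoc":74,"izd":9,"la":10,"vu":21,"yj":43}},"o":[80,[18,99,20]],"p":{"ii":{"e":0,"ewb":65,"mw":9,"pd":99},"jcg":[50,18,41]},"yr":{"fbj":[99,50,8,10,46,91],"ow":[96,26,45,58]}}
After op 8 (replace /yr/fbj/5 88): {"h":{"pdk":[49,98,94,48,90],"vuk":{"hoc":74,"izd":9,"la":10,"vu":21,"yj":43}},"o":[80,[18,99,20]],"p":{"ii":{"e":0,"ewb":65,"mw":9,"pd":99},"jcg":[50,18,41]},"yr":{"fbj":[99,50,8,10,46,88],"ow":[96,26,45,58]}}
After op 9 (replace /yr/ow 52): {"h":{"pdk":[49,98,94,48,90],"vuk":{"hoc":74,"izd":9,"la":10,"vu":21,"yj":43}},"o":[80,[18,99,20]],"p":{"ii":{"e":0,"ewb":65,"mw":9,"pd":99},"jcg":[50,18,41]},"yr":{"fbj":[99,50,8,10,46,88],"ow":52}}
After op 10 (add /yr/fbj/1 29): {"h":{"pdk":[49,98,94,48,90],"vuk":{"hoc":74,"izd":9,"la":10,"vu":21,"yj":43}},"o":[80,[18,99,20]],"p":{"ii":{"e":0,"ewb":65,"mw":9,"pd":99},"jcg":[50,18,41]},"yr":{"fbj":[99,29,50,8,10,46,88],"ow":52}}
After op 11 (add /p/ii/irt 53): {"h":{"pdk":[49,98,94,48,90],"vuk":{"hoc":74,"izd":9,"la":10,"vu":21,"yj":43}},"o":[80,[18,99,20]],"p":{"ii":{"e":0,"ewb":65,"irt":53,"mw":9,"pd":99},"jcg":[50,18,41]},"yr":{"fbj":[99,29,50,8,10,46,88],"ow":52}}
After op 12 (replace /h/vuk/hoc 69): {"h":{"pdk":[49,98,94,48,90],"vuk":{"hoc":69,"izd":9,"la":10,"vu":21,"yj":43}},"o":[80,[18,99,20]],"p":{"ii":{"e":0,"ewb":65,"irt":53,"mw":9,"pd":99},"jcg":[50,18,41]},"yr":{"fbj":[99,29,50,8,10,46,88],"ow":52}}
After op 13 (replace /o/1/0 60): {"h":{"pdk":[49,98,94,48,90],"vuk":{"hoc":69,"izd":9,"la":10,"vu":21,"yj":43}},"o":[80,[60,99,20]],"p":{"ii":{"e":0,"ewb":65,"irt":53,"mw":9,"pd":99},"jcg":[50,18,41]},"yr":{"fbj":[99,29,50,8,10,46,88],"ow":52}}
After op 14 (add /yr/ts 42): {"h":{"pdk":[49,98,94,48,90],"vuk":{"hoc":69,"izd":9,"la":10,"vu":21,"yj":43}},"o":[80,[60,99,20]],"p":{"ii":{"e":0,"ewb":65,"irt":53,"mw":9,"pd":99},"jcg":[50,18,41]},"yr":{"fbj":[99,29,50,8,10,46,88],"ow":52,"ts":42}}
After op 15 (replace /yr/fbj/1 88): {"h":{"pdk":[49,98,94,48,90],"vuk":{"hoc":69,"izd":9,"la":10,"vu":21,"yj":43}},"o":[80,[60,99,20]],"p":{"ii":{"e":0,"ewb":65,"irt":53,"mw":9,"pd":99},"jcg":[50,18,41]},"yr":{"fbj":[99,88,50,8,10,46,88],"ow":52,"ts":42}}
After op 16 (add /yr/fbj/4 26): {"h":{"pdk":[49,98,94,48,90],"vuk":{"hoc":69,"izd":9,"la":10,"vu":21,"yj":43}},"o":[80,[60,99,20]],"p":{"ii":{"e":0,"ewb":65,"irt":53,"mw":9,"pd":99},"jcg":[50,18,41]},"yr":{"fbj":[99,88,50,8,26,10,46,88],"ow":52,"ts":42}}
After op 17 (replace /p/ii/irt 59): {"h":{"pdk":[49,98,94,48,90],"vuk":{"hoc":69,"izd":9,"la":10,"vu":21,"yj":43}},"o":[80,[60,99,20]],"p":{"ii":{"e":0,"ewb":65,"irt":59,"mw":9,"pd":99},"jcg":[50,18,41]},"yr":{"fbj":[99,88,50,8,26,10,46,88],"ow":52,"ts":42}}
After op 18 (replace /yr/fbj/3 19): {"h":{"pdk":[49,98,94,48,90],"vuk":{"hoc":69,"izd":9,"la":10,"vu":21,"yj":43}},"o":[80,[60,99,20]],"p":{"ii":{"e":0,"ewb":65,"irt":59,"mw":9,"pd":99},"jcg":[50,18,41]},"yr":{"fbj":[99,88,50,19,26,10,46,88],"ow":52,"ts":42}}
After op 19 (add /yr/fbj/4 98): {"h":{"pdk":[49,98,94,48,90],"vuk":{"hoc":69,"izd":9,"la":10,"vu":21,"yj":43}},"o":[80,[60,99,20]],"p":{"ii":{"e":0,"ewb":65,"irt":59,"mw":9,"pd":99},"jcg":[50,18,41]},"yr":{"fbj":[99,88,50,19,98,26,10,46,88],"ow":52,"ts":42}}
After op 20 (replace /p 67): {"h":{"pdk":[49,98,94,48,90],"vuk":{"hoc":69,"izd":9,"la":10,"vu":21,"yj":43}},"o":[80,[60,99,20]],"p":67,"yr":{"fbj":[99,88,50,19,98,26,10,46,88],"ow":52,"ts":42}}
After op 21 (add /o/2 51): {"h":{"pdk":[49,98,94,48,90],"vuk":{"hoc":69,"izd":9,"la":10,"vu":21,"yj":43}},"o":[80,[60,99,20],51],"p":67,"yr":{"fbj":[99,88,50,19,98,26,10,46,88],"ow":52,"ts":42}}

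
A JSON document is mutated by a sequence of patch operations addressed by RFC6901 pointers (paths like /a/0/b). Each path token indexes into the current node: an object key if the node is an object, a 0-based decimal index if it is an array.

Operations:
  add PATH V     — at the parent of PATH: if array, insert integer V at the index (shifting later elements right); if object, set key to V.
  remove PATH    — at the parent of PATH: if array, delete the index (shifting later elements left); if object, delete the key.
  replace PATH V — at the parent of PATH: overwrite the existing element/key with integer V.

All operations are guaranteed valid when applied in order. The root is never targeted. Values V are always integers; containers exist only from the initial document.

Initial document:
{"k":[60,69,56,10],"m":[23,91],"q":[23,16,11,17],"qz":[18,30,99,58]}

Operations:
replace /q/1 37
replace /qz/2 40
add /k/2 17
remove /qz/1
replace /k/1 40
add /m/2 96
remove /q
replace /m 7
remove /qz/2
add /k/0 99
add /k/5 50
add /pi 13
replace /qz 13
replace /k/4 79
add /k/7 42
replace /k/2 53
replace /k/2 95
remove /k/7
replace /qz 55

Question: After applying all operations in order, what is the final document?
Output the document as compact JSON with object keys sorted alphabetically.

After op 1 (replace /q/1 37): {"k":[60,69,56,10],"m":[23,91],"q":[23,37,11,17],"qz":[18,30,99,58]}
After op 2 (replace /qz/2 40): {"k":[60,69,56,10],"m":[23,91],"q":[23,37,11,17],"qz":[18,30,40,58]}
After op 3 (add /k/2 17): {"k":[60,69,17,56,10],"m":[23,91],"q":[23,37,11,17],"qz":[18,30,40,58]}
After op 4 (remove /qz/1): {"k":[60,69,17,56,10],"m":[23,91],"q":[23,37,11,17],"qz":[18,40,58]}
After op 5 (replace /k/1 40): {"k":[60,40,17,56,10],"m":[23,91],"q":[23,37,11,17],"qz":[18,40,58]}
After op 6 (add /m/2 96): {"k":[60,40,17,56,10],"m":[23,91,96],"q":[23,37,11,17],"qz":[18,40,58]}
After op 7 (remove /q): {"k":[60,40,17,56,10],"m":[23,91,96],"qz":[18,40,58]}
After op 8 (replace /m 7): {"k":[60,40,17,56,10],"m":7,"qz":[18,40,58]}
After op 9 (remove /qz/2): {"k":[60,40,17,56,10],"m":7,"qz":[18,40]}
After op 10 (add /k/0 99): {"k":[99,60,40,17,56,10],"m":7,"qz":[18,40]}
After op 11 (add /k/5 50): {"k":[99,60,40,17,56,50,10],"m":7,"qz":[18,40]}
After op 12 (add /pi 13): {"k":[99,60,40,17,56,50,10],"m":7,"pi":13,"qz":[18,40]}
After op 13 (replace /qz 13): {"k":[99,60,40,17,56,50,10],"m":7,"pi":13,"qz":13}
After op 14 (replace /k/4 79): {"k":[99,60,40,17,79,50,10],"m":7,"pi":13,"qz":13}
After op 15 (add /k/7 42): {"k":[99,60,40,17,79,50,10,42],"m":7,"pi":13,"qz":13}
After op 16 (replace /k/2 53): {"k":[99,60,53,17,79,50,10,42],"m":7,"pi":13,"qz":13}
After op 17 (replace /k/2 95): {"k":[99,60,95,17,79,50,10,42],"m":7,"pi":13,"qz":13}
After op 18 (remove /k/7): {"k":[99,60,95,17,79,50,10],"m":7,"pi":13,"qz":13}
After op 19 (replace /qz 55): {"k":[99,60,95,17,79,50,10],"m":7,"pi":13,"qz":55}

Answer: {"k":[99,60,95,17,79,50,10],"m":7,"pi":13,"qz":55}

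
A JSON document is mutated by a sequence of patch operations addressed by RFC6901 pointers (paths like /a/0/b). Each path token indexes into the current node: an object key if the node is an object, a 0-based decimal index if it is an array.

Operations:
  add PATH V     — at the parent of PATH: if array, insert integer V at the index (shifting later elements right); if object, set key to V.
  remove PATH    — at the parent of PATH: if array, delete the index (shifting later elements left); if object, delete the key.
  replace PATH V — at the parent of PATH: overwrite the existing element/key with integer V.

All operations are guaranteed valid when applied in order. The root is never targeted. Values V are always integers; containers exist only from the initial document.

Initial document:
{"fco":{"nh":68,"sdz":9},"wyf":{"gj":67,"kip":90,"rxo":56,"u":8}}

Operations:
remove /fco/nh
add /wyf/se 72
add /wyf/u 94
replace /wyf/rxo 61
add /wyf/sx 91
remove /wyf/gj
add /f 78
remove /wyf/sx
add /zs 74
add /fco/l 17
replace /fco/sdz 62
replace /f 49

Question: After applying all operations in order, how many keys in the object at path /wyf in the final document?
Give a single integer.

After op 1 (remove /fco/nh): {"fco":{"sdz":9},"wyf":{"gj":67,"kip":90,"rxo":56,"u":8}}
After op 2 (add /wyf/se 72): {"fco":{"sdz":9},"wyf":{"gj":67,"kip":90,"rxo":56,"se":72,"u":8}}
After op 3 (add /wyf/u 94): {"fco":{"sdz":9},"wyf":{"gj":67,"kip":90,"rxo":56,"se":72,"u":94}}
After op 4 (replace /wyf/rxo 61): {"fco":{"sdz":9},"wyf":{"gj":67,"kip":90,"rxo":61,"se":72,"u":94}}
After op 5 (add /wyf/sx 91): {"fco":{"sdz":9},"wyf":{"gj":67,"kip":90,"rxo":61,"se":72,"sx":91,"u":94}}
After op 6 (remove /wyf/gj): {"fco":{"sdz":9},"wyf":{"kip":90,"rxo":61,"se":72,"sx":91,"u":94}}
After op 7 (add /f 78): {"f":78,"fco":{"sdz":9},"wyf":{"kip":90,"rxo":61,"se":72,"sx":91,"u":94}}
After op 8 (remove /wyf/sx): {"f":78,"fco":{"sdz":9},"wyf":{"kip":90,"rxo":61,"se":72,"u":94}}
After op 9 (add /zs 74): {"f":78,"fco":{"sdz":9},"wyf":{"kip":90,"rxo":61,"se":72,"u":94},"zs":74}
After op 10 (add /fco/l 17): {"f":78,"fco":{"l":17,"sdz":9},"wyf":{"kip":90,"rxo":61,"se":72,"u":94},"zs":74}
After op 11 (replace /fco/sdz 62): {"f":78,"fco":{"l":17,"sdz":62},"wyf":{"kip":90,"rxo":61,"se":72,"u":94},"zs":74}
After op 12 (replace /f 49): {"f":49,"fco":{"l":17,"sdz":62},"wyf":{"kip":90,"rxo":61,"se":72,"u":94},"zs":74}
Size at path /wyf: 4

Answer: 4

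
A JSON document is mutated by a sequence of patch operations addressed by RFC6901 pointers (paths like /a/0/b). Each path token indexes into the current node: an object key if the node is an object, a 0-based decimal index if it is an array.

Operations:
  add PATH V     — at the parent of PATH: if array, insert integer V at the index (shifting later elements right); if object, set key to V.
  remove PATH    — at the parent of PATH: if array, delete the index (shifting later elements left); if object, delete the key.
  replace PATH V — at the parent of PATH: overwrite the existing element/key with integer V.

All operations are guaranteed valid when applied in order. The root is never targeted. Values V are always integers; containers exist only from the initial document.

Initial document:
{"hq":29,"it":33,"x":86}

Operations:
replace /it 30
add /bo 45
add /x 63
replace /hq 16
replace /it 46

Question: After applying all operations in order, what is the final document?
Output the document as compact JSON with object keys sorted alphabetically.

Answer: {"bo":45,"hq":16,"it":46,"x":63}

Derivation:
After op 1 (replace /it 30): {"hq":29,"it":30,"x":86}
After op 2 (add /bo 45): {"bo":45,"hq":29,"it":30,"x":86}
After op 3 (add /x 63): {"bo":45,"hq":29,"it":30,"x":63}
After op 4 (replace /hq 16): {"bo":45,"hq":16,"it":30,"x":63}
After op 5 (replace /it 46): {"bo":45,"hq":16,"it":46,"x":63}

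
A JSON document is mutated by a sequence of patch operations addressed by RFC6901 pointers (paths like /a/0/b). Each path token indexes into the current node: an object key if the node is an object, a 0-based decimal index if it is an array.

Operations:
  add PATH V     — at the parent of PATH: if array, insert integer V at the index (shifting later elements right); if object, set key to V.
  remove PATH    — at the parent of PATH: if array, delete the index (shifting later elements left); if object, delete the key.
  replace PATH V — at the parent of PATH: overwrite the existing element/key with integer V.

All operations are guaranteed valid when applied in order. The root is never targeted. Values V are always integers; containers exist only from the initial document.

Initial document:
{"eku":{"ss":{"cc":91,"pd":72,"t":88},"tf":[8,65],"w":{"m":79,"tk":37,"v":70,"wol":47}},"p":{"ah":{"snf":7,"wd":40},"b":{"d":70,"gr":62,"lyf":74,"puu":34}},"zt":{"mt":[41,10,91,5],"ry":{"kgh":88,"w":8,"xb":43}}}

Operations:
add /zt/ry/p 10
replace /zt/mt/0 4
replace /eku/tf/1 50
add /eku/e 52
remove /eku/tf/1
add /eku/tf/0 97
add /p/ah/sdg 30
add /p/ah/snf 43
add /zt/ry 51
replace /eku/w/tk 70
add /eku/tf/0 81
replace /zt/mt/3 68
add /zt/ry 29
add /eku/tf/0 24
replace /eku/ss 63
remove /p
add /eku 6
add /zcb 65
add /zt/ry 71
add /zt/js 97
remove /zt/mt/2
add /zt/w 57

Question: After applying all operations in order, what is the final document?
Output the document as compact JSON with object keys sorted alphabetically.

After op 1 (add /zt/ry/p 10): {"eku":{"ss":{"cc":91,"pd":72,"t":88},"tf":[8,65],"w":{"m":79,"tk":37,"v":70,"wol":47}},"p":{"ah":{"snf":7,"wd":40},"b":{"d":70,"gr":62,"lyf":74,"puu":34}},"zt":{"mt":[41,10,91,5],"ry":{"kgh":88,"p":10,"w":8,"xb":43}}}
After op 2 (replace /zt/mt/0 4): {"eku":{"ss":{"cc":91,"pd":72,"t":88},"tf":[8,65],"w":{"m":79,"tk":37,"v":70,"wol":47}},"p":{"ah":{"snf":7,"wd":40},"b":{"d":70,"gr":62,"lyf":74,"puu":34}},"zt":{"mt":[4,10,91,5],"ry":{"kgh":88,"p":10,"w":8,"xb":43}}}
After op 3 (replace /eku/tf/1 50): {"eku":{"ss":{"cc":91,"pd":72,"t":88},"tf":[8,50],"w":{"m":79,"tk":37,"v":70,"wol":47}},"p":{"ah":{"snf":7,"wd":40},"b":{"d":70,"gr":62,"lyf":74,"puu":34}},"zt":{"mt":[4,10,91,5],"ry":{"kgh":88,"p":10,"w":8,"xb":43}}}
After op 4 (add /eku/e 52): {"eku":{"e":52,"ss":{"cc":91,"pd":72,"t":88},"tf":[8,50],"w":{"m":79,"tk":37,"v":70,"wol":47}},"p":{"ah":{"snf":7,"wd":40},"b":{"d":70,"gr":62,"lyf":74,"puu":34}},"zt":{"mt":[4,10,91,5],"ry":{"kgh":88,"p":10,"w":8,"xb":43}}}
After op 5 (remove /eku/tf/1): {"eku":{"e":52,"ss":{"cc":91,"pd":72,"t":88},"tf":[8],"w":{"m":79,"tk":37,"v":70,"wol":47}},"p":{"ah":{"snf":7,"wd":40},"b":{"d":70,"gr":62,"lyf":74,"puu":34}},"zt":{"mt":[4,10,91,5],"ry":{"kgh":88,"p":10,"w":8,"xb":43}}}
After op 6 (add /eku/tf/0 97): {"eku":{"e":52,"ss":{"cc":91,"pd":72,"t":88},"tf":[97,8],"w":{"m":79,"tk":37,"v":70,"wol":47}},"p":{"ah":{"snf":7,"wd":40},"b":{"d":70,"gr":62,"lyf":74,"puu":34}},"zt":{"mt":[4,10,91,5],"ry":{"kgh":88,"p":10,"w":8,"xb":43}}}
After op 7 (add /p/ah/sdg 30): {"eku":{"e":52,"ss":{"cc":91,"pd":72,"t":88},"tf":[97,8],"w":{"m":79,"tk":37,"v":70,"wol":47}},"p":{"ah":{"sdg":30,"snf":7,"wd":40},"b":{"d":70,"gr":62,"lyf":74,"puu":34}},"zt":{"mt":[4,10,91,5],"ry":{"kgh":88,"p":10,"w":8,"xb":43}}}
After op 8 (add /p/ah/snf 43): {"eku":{"e":52,"ss":{"cc":91,"pd":72,"t":88},"tf":[97,8],"w":{"m":79,"tk":37,"v":70,"wol":47}},"p":{"ah":{"sdg":30,"snf":43,"wd":40},"b":{"d":70,"gr":62,"lyf":74,"puu":34}},"zt":{"mt":[4,10,91,5],"ry":{"kgh":88,"p":10,"w":8,"xb":43}}}
After op 9 (add /zt/ry 51): {"eku":{"e":52,"ss":{"cc":91,"pd":72,"t":88},"tf":[97,8],"w":{"m":79,"tk":37,"v":70,"wol":47}},"p":{"ah":{"sdg":30,"snf":43,"wd":40},"b":{"d":70,"gr":62,"lyf":74,"puu":34}},"zt":{"mt":[4,10,91,5],"ry":51}}
After op 10 (replace /eku/w/tk 70): {"eku":{"e":52,"ss":{"cc":91,"pd":72,"t":88},"tf":[97,8],"w":{"m":79,"tk":70,"v":70,"wol":47}},"p":{"ah":{"sdg":30,"snf":43,"wd":40},"b":{"d":70,"gr":62,"lyf":74,"puu":34}},"zt":{"mt":[4,10,91,5],"ry":51}}
After op 11 (add /eku/tf/0 81): {"eku":{"e":52,"ss":{"cc":91,"pd":72,"t":88},"tf":[81,97,8],"w":{"m":79,"tk":70,"v":70,"wol":47}},"p":{"ah":{"sdg":30,"snf":43,"wd":40},"b":{"d":70,"gr":62,"lyf":74,"puu":34}},"zt":{"mt":[4,10,91,5],"ry":51}}
After op 12 (replace /zt/mt/3 68): {"eku":{"e":52,"ss":{"cc":91,"pd":72,"t":88},"tf":[81,97,8],"w":{"m":79,"tk":70,"v":70,"wol":47}},"p":{"ah":{"sdg":30,"snf":43,"wd":40},"b":{"d":70,"gr":62,"lyf":74,"puu":34}},"zt":{"mt":[4,10,91,68],"ry":51}}
After op 13 (add /zt/ry 29): {"eku":{"e":52,"ss":{"cc":91,"pd":72,"t":88},"tf":[81,97,8],"w":{"m":79,"tk":70,"v":70,"wol":47}},"p":{"ah":{"sdg":30,"snf":43,"wd":40},"b":{"d":70,"gr":62,"lyf":74,"puu":34}},"zt":{"mt":[4,10,91,68],"ry":29}}
After op 14 (add /eku/tf/0 24): {"eku":{"e":52,"ss":{"cc":91,"pd":72,"t":88},"tf":[24,81,97,8],"w":{"m":79,"tk":70,"v":70,"wol":47}},"p":{"ah":{"sdg":30,"snf":43,"wd":40},"b":{"d":70,"gr":62,"lyf":74,"puu":34}},"zt":{"mt":[4,10,91,68],"ry":29}}
After op 15 (replace /eku/ss 63): {"eku":{"e":52,"ss":63,"tf":[24,81,97,8],"w":{"m":79,"tk":70,"v":70,"wol":47}},"p":{"ah":{"sdg":30,"snf":43,"wd":40},"b":{"d":70,"gr":62,"lyf":74,"puu":34}},"zt":{"mt":[4,10,91,68],"ry":29}}
After op 16 (remove /p): {"eku":{"e":52,"ss":63,"tf":[24,81,97,8],"w":{"m":79,"tk":70,"v":70,"wol":47}},"zt":{"mt":[4,10,91,68],"ry":29}}
After op 17 (add /eku 6): {"eku":6,"zt":{"mt":[4,10,91,68],"ry":29}}
After op 18 (add /zcb 65): {"eku":6,"zcb":65,"zt":{"mt":[4,10,91,68],"ry":29}}
After op 19 (add /zt/ry 71): {"eku":6,"zcb":65,"zt":{"mt":[4,10,91,68],"ry":71}}
After op 20 (add /zt/js 97): {"eku":6,"zcb":65,"zt":{"js":97,"mt":[4,10,91,68],"ry":71}}
After op 21 (remove /zt/mt/2): {"eku":6,"zcb":65,"zt":{"js":97,"mt":[4,10,68],"ry":71}}
After op 22 (add /zt/w 57): {"eku":6,"zcb":65,"zt":{"js":97,"mt":[4,10,68],"ry":71,"w":57}}

Answer: {"eku":6,"zcb":65,"zt":{"js":97,"mt":[4,10,68],"ry":71,"w":57}}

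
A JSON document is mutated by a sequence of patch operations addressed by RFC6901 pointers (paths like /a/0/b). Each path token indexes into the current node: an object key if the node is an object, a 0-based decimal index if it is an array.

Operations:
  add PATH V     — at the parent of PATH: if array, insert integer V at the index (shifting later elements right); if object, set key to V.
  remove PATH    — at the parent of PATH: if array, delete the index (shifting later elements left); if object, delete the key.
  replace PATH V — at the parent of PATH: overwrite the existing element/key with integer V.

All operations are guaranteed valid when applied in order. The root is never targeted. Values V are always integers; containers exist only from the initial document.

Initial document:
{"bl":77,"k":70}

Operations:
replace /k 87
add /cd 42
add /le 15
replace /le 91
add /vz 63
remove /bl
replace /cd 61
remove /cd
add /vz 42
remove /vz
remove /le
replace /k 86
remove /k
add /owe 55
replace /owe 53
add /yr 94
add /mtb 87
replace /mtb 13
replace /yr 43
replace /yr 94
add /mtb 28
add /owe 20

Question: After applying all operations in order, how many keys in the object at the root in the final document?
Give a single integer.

After op 1 (replace /k 87): {"bl":77,"k":87}
After op 2 (add /cd 42): {"bl":77,"cd":42,"k":87}
After op 3 (add /le 15): {"bl":77,"cd":42,"k":87,"le":15}
After op 4 (replace /le 91): {"bl":77,"cd":42,"k":87,"le":91}
After op 5 (add /vz 63): {"bl":77,"cd":42,"k":87,"le":91,"vz":63}
After op 6 (remove /bl): {"cd":42,"k":87,"le":91,"vz":63}
After op 7 (replace /cd 61): {"cd":61,"k":87,"le":91,"vz":63}
After op 8 (remove /cd): {"k":87,"le":91,"vz":63}
After op 9 (add /vz 42): {"k":87,"le":91,"vz":42}
After op 10 (remove /vz): {"k":87,"le":91}
After op 11 (remove /le): {"k":87}
After op 12 (replace /k 86): {"k":86}
After op 13 (remove /k): {}
After op 14 (add /owe 55): {"owe":55}
After op 15 (replace /owe 53): {"owe":53}
After op 16 (add /yr 94): {"owe":53,"yr":94}
After op 17 (add /mtb 87): {"mtb":87,"owe":53,"yr":94}
After op 18 (replace /mtb 13): {"mtb":13,"owe":53,"yr":94}
After op 19 (replace /yr 43): {"mtb":13,"owe":53,"yr":43}
After op 20 (replace /yr 94): {"mtb":13,"owe":53,"yr":94}
After op 21 (add /mtb 28): {"mtb":28,"owe":53,"yr":94}
After op 22 (add /owe 20): {"mtb":28,"owe":20,"yr":94}
Size at the root: 3

Answer: 3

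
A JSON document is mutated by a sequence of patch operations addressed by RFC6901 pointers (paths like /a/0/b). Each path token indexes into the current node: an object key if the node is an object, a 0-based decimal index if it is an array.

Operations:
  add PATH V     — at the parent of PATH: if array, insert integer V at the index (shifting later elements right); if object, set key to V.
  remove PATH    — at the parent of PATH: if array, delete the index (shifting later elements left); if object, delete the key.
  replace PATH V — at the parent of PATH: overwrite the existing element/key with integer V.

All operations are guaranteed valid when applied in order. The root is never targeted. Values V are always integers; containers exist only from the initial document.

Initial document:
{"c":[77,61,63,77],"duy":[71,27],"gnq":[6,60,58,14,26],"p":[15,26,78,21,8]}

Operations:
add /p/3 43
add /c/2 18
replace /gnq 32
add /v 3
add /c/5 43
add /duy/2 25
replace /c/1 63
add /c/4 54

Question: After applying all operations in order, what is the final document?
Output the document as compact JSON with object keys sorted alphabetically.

After op 1 (add /p/3 43): {"c":[77,61,63,77],"duy":[71,27],"gnq":[6,60,58,14,26],"p":[15,26,78,43,21,8]}
After op 2 (add /c/2 18): {"c":[77,61,18,63,77],"duy":[71,27],"gnq":[6,60,58,14,26],"p":[15,26,78,43,21,8]}
After op 3 (replace /gnq 32): {"c":[77,61,18,63,77],"duy":[71,27],"gnq":32,"p":[15,26,78,43,21,8]}
After op 4 (add /v 3): {"c":[77,61,18,63,77],"duy":[71,27],"gnq":32,"p":[15,26,78,43,21,8],"v":3}
After op 5 (add /c/5 43): {"c":[77,61,18,63,77,43],"duy":[71,27],"gnq":32,"p":[15,26,78,43,21,8],"v":3}
After op 6 (add /duy/2 25): {"c":[77,61,18,63,77,43],"duy":[71,27,25],"gnq":32,"p":[15,26,78,43,21,8],"v":3}
After op 7 (replace /c/1 63): {"c":[77,63,18,63,77,43],"duy":[71,27,25],"gnq":32,"p":[15,26,78,43,21,8],"v":3}
After op 8 (add /c/4 54): {"c":[77,63,18,63,54,77,43],"duy":[71,27,25],"gnq":32,"p":[15,26,78,43,21,8],"v":3}

Answer: {"c":[77,63,18,63,54,77,43],"duy":[71,27,25],"gnq":32,"p":[15,26,78,43,21,8],"v":3}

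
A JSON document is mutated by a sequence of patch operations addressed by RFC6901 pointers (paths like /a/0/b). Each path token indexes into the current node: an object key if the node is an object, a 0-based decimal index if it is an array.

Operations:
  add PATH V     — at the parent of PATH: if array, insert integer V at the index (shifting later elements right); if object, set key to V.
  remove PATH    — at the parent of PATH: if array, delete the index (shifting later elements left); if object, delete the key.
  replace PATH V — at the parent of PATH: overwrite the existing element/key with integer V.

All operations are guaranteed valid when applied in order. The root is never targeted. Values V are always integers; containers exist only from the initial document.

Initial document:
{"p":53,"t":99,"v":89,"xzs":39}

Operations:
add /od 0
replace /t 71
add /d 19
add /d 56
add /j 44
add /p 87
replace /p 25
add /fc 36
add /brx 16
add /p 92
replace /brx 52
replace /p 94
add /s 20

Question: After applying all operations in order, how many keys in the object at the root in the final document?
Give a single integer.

After op 1 (add /od 0): {"od":0,"p":53,"t":99,"v":89,"xzs":39}
After op 2 (replace /t 71): {"od":0,"p":53,"t":71,"v":89,"xzs":39}
After op 3 (add /d 19): {"d":19,"od":0,"p":53,"t":71,"v":89,"xzs":39}
After op 4 (add /d 56): {"d":56,"od":0,"p":53,"t":71,"v":89,"xzs":39}
After op 5 (add /j 44): {"d":56,"j":44,"od":0,"p":53,"t":71,"v":89,"xzs":39}
After op 6 (add /p 87): {"d":56,"j":44,"od":0,"p":87,"t":71,"v":89,"xzs":39}
After op 7 (replace /p 25): {"d":56,"j":44,"od":0,"p":25,"t":71,"v":89,"xzs":39}
After op 8 (add /fc 36): {"d":56,"fc":36,"j":44,"od":0,"p":25,"t":71,"v":89,"xzs":39}
After op 9 (add /brx 16): {"brx":16,"d":56,"fc":36,"j":44,"od":0,"p":25,"t":71,"v":89,"xzs":39}
After op 10 (add /p 92): {"brx":16,"d":56,"fc":36,"j":44,"od":0,"p":92,"t":71,"v":89,"xzs":39}
After op 11 (replace /brx 52): {"brx":52,"d":56,"fc":36,"j":44,"od":0,"p":92,"t":71,"v":89,"xzs":39}
After op 12 (replace /p 94): {"brx":52,"d":56,"fc":36,"j":44,"od":0,"p":94,"t":71,"v":89,"xzs":39}
After op 13 (add /s 20): {"brx":52,"d":56,"fc":36,"j":44,"od":0,"p":94,"s":20,"t":71,"v":89,"xzs":39}
Size at the root: 10

Answer: 10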